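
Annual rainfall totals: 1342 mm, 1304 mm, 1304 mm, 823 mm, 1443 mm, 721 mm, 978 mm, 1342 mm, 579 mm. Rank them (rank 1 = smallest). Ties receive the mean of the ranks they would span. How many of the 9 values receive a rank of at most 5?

4

Sorted (ascending): 579, 721, 823, 978, 1304, 1304, 1342, 1342, 1443
The 2 values of 1304 occupy positions 5–6 → average rank (5+6)/2 = 5.5.
The 2 values of 1342 occupy positions 7–8 → average rank (7+8)/2 = 7.5.
Ranks ≤ 5: {1, 2, 3, 4} → 4 values.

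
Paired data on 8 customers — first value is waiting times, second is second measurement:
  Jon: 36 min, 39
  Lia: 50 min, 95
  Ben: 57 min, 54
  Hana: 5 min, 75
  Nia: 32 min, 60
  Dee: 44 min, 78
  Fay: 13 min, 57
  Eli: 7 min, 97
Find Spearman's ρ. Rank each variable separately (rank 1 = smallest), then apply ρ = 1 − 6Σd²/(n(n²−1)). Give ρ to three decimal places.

-0.238

Ranks of variable 1: 5, 7, 8, 1, 4, 6, 3, 2
Ranks of variable 2: 1, 7, 2, 5, 4, 6, 3, 8
d = r₁ − r₂: 4, 0, 6, -4, 0, 0, 0, -6
d²: 16, 0, 36, 16, 0, 0, 0, 36; Σd² = 104
ρ = 1 − 6·104/(8·63) = 1 − 624/504 = -0.238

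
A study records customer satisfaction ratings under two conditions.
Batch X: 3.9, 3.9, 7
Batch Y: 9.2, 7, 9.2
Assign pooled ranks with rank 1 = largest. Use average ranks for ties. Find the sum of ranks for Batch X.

Sorted (descending): 9.2, 9.2, 7, 7, 3.9, 3.9
The 2 values of 9.2 occupy positions 1–2 → average rank (1+2)/2 = 1.5.
The 2 values of 7 occupy positions 3–4 → average rank (3+4)/2 = 3.5.
The 2 values of 3.9 occupy positions 5–6 → average rank (5+6)/2 = 5.5.
Batch X values → pooled ranks: 3.9→5.5, 3.9→5.5, 7→3.5
Rank sum = 5.5 + 5.5 + 3.5 = 14.5

14.5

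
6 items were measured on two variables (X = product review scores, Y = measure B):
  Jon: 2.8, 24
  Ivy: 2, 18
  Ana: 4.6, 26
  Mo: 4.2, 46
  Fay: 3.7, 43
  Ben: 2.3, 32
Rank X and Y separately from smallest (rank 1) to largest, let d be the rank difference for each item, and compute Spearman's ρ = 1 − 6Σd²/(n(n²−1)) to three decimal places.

Ranks of variable 1: 3, 1, 6, 5, 4, 2
Ranks of variable 2: 2, 1, 3, 6, 5, 4
d = r₁ − r₂: 1, 0, 3, -1, -1, -2
d²: 1, 0, 9, 1, 1, 4; Σd² = 16
ρ = 1 − 6·16/(6·35) = 1 − 96/210 = 0.543

0.543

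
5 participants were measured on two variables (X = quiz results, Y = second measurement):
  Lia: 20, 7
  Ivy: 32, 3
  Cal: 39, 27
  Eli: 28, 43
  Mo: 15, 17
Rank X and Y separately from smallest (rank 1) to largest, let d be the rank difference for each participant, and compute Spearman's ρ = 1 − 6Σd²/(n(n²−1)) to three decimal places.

0.100

Ranks of variable 1: 2, 4, 5, 3, 1
Ranks of variable 2: 2, 1, 4, 5, 3
d = r₁ − r₂: 0, 3, 1, -2, -2
d²: 0, 9, 1, 4, 4; Σd² = 18
ρ = 1 − 6·18/(5·24) = 1 − 108/120 = 0.100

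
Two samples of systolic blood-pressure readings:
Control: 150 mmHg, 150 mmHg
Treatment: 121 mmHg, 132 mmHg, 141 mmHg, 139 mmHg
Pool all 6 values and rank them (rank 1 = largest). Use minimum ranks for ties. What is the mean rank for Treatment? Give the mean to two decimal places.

4.50

Sorted (descending): 150, 150, 141, 139, 132, 121
The 2 values of 150 occupy positions 1–2 → each gets rank 1.
Treatment values → pooled ranks: 121→6, 132→5, 141→3, 139→4
Mean rank = (6 + 5 + 3 + 4) / 4 = 4.50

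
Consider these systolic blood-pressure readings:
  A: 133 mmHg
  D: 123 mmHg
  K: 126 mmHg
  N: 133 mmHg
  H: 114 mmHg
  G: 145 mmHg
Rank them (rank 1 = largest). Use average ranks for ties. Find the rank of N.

Sorted (descending): 145, 133, 133, 126, 123, 114
The 2 values of 133 occupy positions 2–3 → average rank (2+3)/2 = 2.5.
N has value 133 mmHg → rank 2.5.

2.5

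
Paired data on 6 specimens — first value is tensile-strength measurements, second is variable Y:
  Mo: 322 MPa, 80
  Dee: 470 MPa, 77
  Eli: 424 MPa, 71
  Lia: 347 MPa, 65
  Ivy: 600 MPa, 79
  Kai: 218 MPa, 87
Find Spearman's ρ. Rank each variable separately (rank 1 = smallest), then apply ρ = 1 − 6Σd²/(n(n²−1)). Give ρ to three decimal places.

-0.429

Ranks of variable 1: 2, 5, 4, 3, 6, 1
Ranks of variable 2: 5, 3, 2, 1, 4, 6
d = r₁ − r₂: -3, 2, 2, 2, 2, -5
d²: 9, 4, 4, 4, 4, 25; Σd² = 50
ρ = 1 − 6·50/(6·35) = 1 − 300/210 = -0.429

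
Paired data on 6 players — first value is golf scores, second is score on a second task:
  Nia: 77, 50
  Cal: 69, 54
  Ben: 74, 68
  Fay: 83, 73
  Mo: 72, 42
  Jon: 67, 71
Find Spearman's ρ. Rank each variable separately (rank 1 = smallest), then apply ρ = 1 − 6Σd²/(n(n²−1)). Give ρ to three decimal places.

Ranks of variable 1: 5, 2, 4, 6, 3, 1
Ranks of variable 2: 2, 3, 4, 6, 1, 5
d = r₁ − r₂: 3, -1, 0, 0, 2, -4
d²: 9, 1, 0, 0, 4, 16; Σd² = 30
ρ = 1 − 6·30/(6·35) = 1 − 180/210 = 0.143

0.143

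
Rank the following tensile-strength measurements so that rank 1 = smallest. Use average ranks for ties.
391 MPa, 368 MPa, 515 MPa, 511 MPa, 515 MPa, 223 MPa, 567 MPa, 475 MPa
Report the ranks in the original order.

Sorted (ascending): 223, 368, 391, 475, 511, 515, 515, 567
The 2 values of 515 occupy positions 6–7 → average rank (6+7)/2 = 6.5.

3, 2, 6.5, 5, 6.5, 1, 8, 4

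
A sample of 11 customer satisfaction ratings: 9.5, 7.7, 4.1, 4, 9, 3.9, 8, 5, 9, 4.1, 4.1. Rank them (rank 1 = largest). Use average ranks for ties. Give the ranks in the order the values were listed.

1, 5, 8, 10, 2.5, 11, 4, 6, 2.5, 8, 8

Sorted (descending): 9.5, 9, 9, 8, 7.7, 5, 4.1, 4.1, 4.1, 4, 3.9
The 2 values of 9 occupy positions 2–3 → average rank (2+3)/2 = 2.5.
The 3 values of 4.1 occupy positions 7–9 → average rank 8.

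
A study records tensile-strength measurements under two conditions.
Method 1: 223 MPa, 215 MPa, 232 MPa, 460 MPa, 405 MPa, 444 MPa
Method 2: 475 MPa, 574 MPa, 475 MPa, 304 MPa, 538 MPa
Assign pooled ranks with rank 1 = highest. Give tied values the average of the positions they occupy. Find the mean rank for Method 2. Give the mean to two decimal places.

Sorted (descending): 574, 538, 475, 475, 460, 444, 405, 304, 232, 223, 215
The 2 values of 475 occupy positions 3–4 → average rank (3+4)/2 = 3.5.
Method 2 values → pooled ranks: 475→3.5, 574→1, 475→3.5, 304→8, 538→2
Mean rank = (3.5 + 1 + 3.5 + 8 + 2) / 5 = 3.60

3.60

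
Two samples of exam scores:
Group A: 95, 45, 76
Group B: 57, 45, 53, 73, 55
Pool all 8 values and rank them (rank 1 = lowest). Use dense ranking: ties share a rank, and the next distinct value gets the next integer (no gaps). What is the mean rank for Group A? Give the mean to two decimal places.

Sorted (ascending): 45, 45, 53, 55, 57, 73, 76, 95
The 2 values of 45 share dense rank 1.
Remaining distinct values take the next consecutive integers.
Group A values → pooled ranks: 95→7, 45→1, 76→6
Mean rank = (7 + 1 + 6) / 3 = 4.67

4.67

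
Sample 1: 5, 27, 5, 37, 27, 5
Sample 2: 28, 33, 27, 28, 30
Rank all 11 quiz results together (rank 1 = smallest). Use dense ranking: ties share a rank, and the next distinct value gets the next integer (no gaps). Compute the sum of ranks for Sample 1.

13

Sorted (ascending): 5, 5, 5, 27, 27, 27, 28, 28, 30, 33, 37
The 3 values of 5 share dense rank 1.
The 3 values of 27 share dense rank 2.
The 2 values of 28 share dense rank 3.
Remaining distinct values take the next consecutive integers.
Sample 1 values → pooled ranks: 5→1, 27→2, 5→1, 37→6, 27→2, 5→1
Rank sum = 1 + 2 + 1 + 6 + 2 + 1 = 13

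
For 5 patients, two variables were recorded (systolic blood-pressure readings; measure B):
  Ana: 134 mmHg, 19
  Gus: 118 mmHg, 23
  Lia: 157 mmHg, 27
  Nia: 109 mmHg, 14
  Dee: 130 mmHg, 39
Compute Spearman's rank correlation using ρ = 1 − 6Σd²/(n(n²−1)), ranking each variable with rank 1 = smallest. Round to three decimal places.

0.500

Ranks of variable 1: 4, 2, 5, 1, 3
Ranks of variable 2: 2, 3, 4, 1, 5
d = r₁ − r₂: 2, -1, 1, 0, -2
d²: 4, 1, 1, 0, 4; Σd² = 10
ρ = 1 − 6·10/(5·24) = 1 − 60/120 = 0.500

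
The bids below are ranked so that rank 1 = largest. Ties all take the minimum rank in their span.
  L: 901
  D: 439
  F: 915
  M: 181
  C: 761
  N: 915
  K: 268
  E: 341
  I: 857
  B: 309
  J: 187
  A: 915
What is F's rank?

1

Sorted (descending): 915, 915, 915, 901, 857, 761, 439, 341, 309, 268, 187, 181
The 3 values of 915 occupy positions 1–3 → each gets rank 1.
F has value 915 → rank 1.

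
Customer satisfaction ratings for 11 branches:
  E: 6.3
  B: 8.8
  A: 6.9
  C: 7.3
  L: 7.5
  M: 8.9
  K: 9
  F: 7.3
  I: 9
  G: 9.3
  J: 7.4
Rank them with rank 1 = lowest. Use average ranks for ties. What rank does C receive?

Sorted (ascending): 6.3, 6.9, 7.3, 7.3, 7.4, 7.5, 8.8, 8.9, 9, 9, 9.3
The 2 values of 7.3 occupy positions 3–4 → average rank (3+4)/2 = 3.5.
The 2 values of 9 occupy positions 9–10 → average rank (9+10)/2 = 9.5.
C has value 7.3 → rank 3.5.

3.5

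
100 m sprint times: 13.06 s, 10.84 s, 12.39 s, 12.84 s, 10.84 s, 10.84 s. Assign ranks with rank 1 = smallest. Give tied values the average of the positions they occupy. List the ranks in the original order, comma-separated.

6, 2, 4, 5, 2, 2

Sorted (ascending): 10.84, 10.84, 10.84, 12.39, 12.84, 13.06
The 3 values of 10.84 occupy positions 1–3 → average rank 2.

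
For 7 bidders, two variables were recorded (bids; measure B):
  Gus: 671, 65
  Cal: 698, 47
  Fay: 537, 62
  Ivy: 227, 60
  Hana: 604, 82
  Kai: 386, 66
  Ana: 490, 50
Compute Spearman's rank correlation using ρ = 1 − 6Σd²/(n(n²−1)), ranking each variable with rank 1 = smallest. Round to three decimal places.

-0.107

Ranks of variable 1: 6, 7, 4, 1, 5, 2, 3
Ranks of variable 2: 5, 1, 4, 3, 7, 6, 2
d = r₁ − r₂: 1, 6, 0, -2, -2, -4, 1
d²: 1, 36, 0, 4, 4, 16, 1; Σd² = 62
ρ = 1 − 6·62/(7·48) = 1 − 372/336 = -0.107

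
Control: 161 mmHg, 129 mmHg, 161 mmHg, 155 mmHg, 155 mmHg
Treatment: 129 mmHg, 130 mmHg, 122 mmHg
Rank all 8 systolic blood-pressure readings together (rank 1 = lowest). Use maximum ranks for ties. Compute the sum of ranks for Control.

31

Sorted (ascending): 122, 129, 129, 130, 155, 155, 161, 161
The 2 values of 129 occupy positions 2–3 → each gets rank 3.
The 2 values of 155 occupy positions 5–6 → each gets rank 6.
The 2 values of 161 occupy positions 7–8 → each gets rank 8.
Control values → pooled ranks: 161→8, 129→3, 161→8, 155→6, 155→6
Rank sum = 8 + 3 + 8 + 6 + 6 = 31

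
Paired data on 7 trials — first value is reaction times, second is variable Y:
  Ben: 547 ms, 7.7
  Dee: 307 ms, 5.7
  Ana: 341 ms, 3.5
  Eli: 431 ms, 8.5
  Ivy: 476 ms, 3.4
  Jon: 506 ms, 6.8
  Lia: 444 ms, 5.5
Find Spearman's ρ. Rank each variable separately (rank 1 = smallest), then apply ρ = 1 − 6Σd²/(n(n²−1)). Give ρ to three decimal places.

Ranks of variable 1: 7, 1, 2, 3, 5, 6, 4
Ranks of variable 2: 6, 4, 2, 7, 1, 5, 3
d = r₁ − r₂: 1, -3, 0, -4, 4, 1, 1
d²: 1, 9, 0, 16, 16, 1, 1; Σd² = 44
ρ = 1 − 6·44/(7·48) = 1 − 264/336 = 0.214

0.214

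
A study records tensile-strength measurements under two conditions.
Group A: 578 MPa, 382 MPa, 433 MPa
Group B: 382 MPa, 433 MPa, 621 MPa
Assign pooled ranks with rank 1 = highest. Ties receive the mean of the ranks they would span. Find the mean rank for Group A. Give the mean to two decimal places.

Sorted (descending): 621, 578, 433, 433, 382, 382
The 2 values of 433 occupy positions 3–4 → average rank (3+4)/2 = 3.5.
The 2 values of 382 occupy positions 5–6 → average rank (5+6)/2 = 5.5.
Group A values → pooled ranks: 578→2, 382→5.5, 433→3.5
Mean rank = (2 + 5.5 + 3.5) / 3 = 3.67

3.67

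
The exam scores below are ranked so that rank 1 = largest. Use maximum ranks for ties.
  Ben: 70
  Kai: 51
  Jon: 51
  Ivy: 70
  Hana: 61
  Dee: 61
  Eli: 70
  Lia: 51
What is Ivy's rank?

Sorted (descending): 70, 70, 70, 61, 61, 51, 51, 51
The 3 values of 70 occupy positions 1–3 → each gets rank 3.
The 2 values of 61 occupy positions 4–5 → each gets rank 5.
The 3 values of 51 occupy positions 6–8 → each gets rank 8.
Ivy has value 70 → rank 3.

3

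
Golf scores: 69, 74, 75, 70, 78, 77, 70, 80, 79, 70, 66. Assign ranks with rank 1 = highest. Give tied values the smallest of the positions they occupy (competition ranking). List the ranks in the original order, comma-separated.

Sorted (descending): 80, 79, 78, 77, 75, 74, 70, 70, 70, 69, 66
The 3 values of 70 occupy positions 7–9 → each gets rank 7.

10, 6, 5, 7, 3, 4, 7, 1, 2, 7, 11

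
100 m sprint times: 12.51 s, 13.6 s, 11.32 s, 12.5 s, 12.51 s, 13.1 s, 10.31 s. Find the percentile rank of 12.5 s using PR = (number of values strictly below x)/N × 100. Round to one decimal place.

28.6

N = 7.
Strictly below 12.5: 2. Equal to 12.5: 1.
PR = 2/7 × 100 = 28.6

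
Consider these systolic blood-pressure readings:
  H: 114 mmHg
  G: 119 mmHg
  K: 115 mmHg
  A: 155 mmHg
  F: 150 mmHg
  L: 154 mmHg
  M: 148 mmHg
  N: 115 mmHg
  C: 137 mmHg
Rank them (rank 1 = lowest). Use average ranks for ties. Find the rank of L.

Sorted (ascending): 114, 115, 115, 119, 137, 148, 150, 154, 155
The 2 values of 115 occupy positions 2–3 → average rank (2+3)/2 = 2.5.
L has value 154 mmHg → rank 8.

8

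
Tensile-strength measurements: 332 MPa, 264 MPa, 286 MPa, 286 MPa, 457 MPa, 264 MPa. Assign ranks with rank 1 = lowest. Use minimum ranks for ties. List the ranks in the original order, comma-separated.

5, 1, 3, 3, 6, 1

Sorted (ascending): 264, 264, 286, 286, 332, 457
The 2 values of 264 occupy positions 1–2 → each gets rank 1.
The 2 values of 286 occupy positions 3–4 → each gets rank 3.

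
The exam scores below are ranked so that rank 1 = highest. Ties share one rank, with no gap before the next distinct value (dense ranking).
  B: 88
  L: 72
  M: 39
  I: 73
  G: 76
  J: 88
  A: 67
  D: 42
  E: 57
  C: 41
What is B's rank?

1

Sorted (descending): 88, 88, 76, 73, 72, 67, 57, 42, 41, 39
The 2 values of 88 share dense rank 1.
Remaining distinct values take the next consecutive integers.
B has value 88 → rank 1.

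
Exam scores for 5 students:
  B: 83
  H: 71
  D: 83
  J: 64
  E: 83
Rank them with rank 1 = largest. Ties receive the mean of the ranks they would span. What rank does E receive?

Sorted (descending): 83, 83, 83, 71, 64
The 3 values of 83 occupy positions 1–3 → average rank 2.
E has value 83 → rank 2.

2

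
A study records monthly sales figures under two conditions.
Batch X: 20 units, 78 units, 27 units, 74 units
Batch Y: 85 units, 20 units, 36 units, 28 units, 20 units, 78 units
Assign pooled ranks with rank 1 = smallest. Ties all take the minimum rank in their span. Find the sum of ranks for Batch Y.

Sorted (ascending): 20, 20, 20, 27, 28, 36, 74, 78, 78, 85
The 3 values of 20 occupy positions 1–3 → each gets rank 1.
The 2 values of 78 occupy positions 8–9 → each gets rank 8.
Batch Y values → pooled ranks: 85→10, 20→1, 36→6, 28→5, 20→1, 78→8
Rank sum = 10 + 1 + 6 + 5 + 1 + 8 = 31

31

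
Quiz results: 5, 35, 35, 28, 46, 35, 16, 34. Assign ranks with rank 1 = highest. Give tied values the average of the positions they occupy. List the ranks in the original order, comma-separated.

Sorted (descending): 46, 35, 35, 35, 34, 28, 16, 5
The 3 values of 35 occupy positions 2–4 → average rank 3.

8, 3, 3, 6, 1, 3, 7, 5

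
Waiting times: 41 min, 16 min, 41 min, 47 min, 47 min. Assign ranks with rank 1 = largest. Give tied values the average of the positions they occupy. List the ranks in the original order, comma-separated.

Sorted (descending): 47, 47, 41, 41, 16
The 2 values of 47 occupy positions 1–2 → average rank (1+2)/2 = 1.5.
The 2 values of 41 occupy positions 3–4 → average rank (3+4)/2 = 3.5.

3.5, 5, 3.5, 1.5, 1.5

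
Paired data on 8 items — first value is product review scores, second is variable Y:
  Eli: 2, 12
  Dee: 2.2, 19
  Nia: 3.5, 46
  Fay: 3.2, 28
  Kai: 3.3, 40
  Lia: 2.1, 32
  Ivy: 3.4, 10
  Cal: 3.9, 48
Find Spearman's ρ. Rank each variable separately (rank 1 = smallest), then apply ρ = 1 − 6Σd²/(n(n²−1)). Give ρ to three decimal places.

Ranks of variable 1: 1, 3, 7, 4, 5, 2, 6, 8
Ranks of variable 2: 2, 3, 7, 4, 6, 5, 1, 8
d = r₁ − r₂: -1, 0, 0, 0, -1, -3, 5, 0
d²: 1, 0, 0, 0, 1, 9, 25, 0; Σd² = 36
ρ = 1 − 6·36/(8·63) = 1 − 216/504 = 0.571

0.571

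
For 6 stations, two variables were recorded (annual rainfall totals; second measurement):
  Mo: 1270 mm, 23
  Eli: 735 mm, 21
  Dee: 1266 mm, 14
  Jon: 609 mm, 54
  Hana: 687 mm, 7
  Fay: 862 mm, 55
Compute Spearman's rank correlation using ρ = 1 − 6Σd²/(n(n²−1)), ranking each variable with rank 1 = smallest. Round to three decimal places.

0.029

Ranks of variable 1: 6, 3, 5, 1, 2, 4
Ranks of variable 2: 4, 3, 2, 5, 1, 6
d = r₁ − r₂: 2, 0, 3, -4, 1, -2
d²: 4, 0, 9, 16, 1, 4; Σd² = 34
ρ = 1 − 6·34/(6·35) = 1 − 204/210 = 0.029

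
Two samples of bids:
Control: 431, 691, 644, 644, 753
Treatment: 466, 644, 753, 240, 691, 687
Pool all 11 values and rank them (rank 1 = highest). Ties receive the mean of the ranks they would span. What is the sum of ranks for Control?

Sorted (descending): 753, 753, 691, 691, 687, 644, 644, 644, 466, 431, 240
The 2 values of 753 occupy positions 1–2 → average rank (1+2)/2 = 1.5.
The 2 values of 691 occupy positions 3–4 → average rank (3+4)/2 = 3.5.
The 3 values of 644 occupy positions 6–8 → average rank 7.
Control values → pooled ranks: 431→10, 691→3.5, 644→7, 644→7, 753→1.5
Rank sum = 10 + 3.5 + 7 + 7 + 1.5 = 29

29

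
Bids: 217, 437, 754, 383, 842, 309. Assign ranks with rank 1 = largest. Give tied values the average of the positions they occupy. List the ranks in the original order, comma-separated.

6, 3, 2, 4, 1, 5

Sorted (descending): 842, 754, 437, 383, 309, 217
No ties — each value takes its position as its rank.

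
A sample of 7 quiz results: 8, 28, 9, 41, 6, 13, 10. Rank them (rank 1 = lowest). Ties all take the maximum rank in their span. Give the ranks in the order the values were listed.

2, 6, 3, 7, 1, 5, 4

Sorted (ascending): 6, 8, 9, 10, 13, 28, 41
No ties — each value takes its position as its rank.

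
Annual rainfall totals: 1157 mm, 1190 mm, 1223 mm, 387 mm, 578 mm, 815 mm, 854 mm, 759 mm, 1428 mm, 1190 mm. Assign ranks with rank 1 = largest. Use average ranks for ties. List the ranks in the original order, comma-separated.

5, 3.5, 2, 10, 9, 7, 6, 8, 1, 3.5

Sorted (descending): 1428, 1223, 1190, 1190, 1157, 854, 815, 759, 578, 387
The 2 values of 1190 occupy positions 3–4 → average rank (3+4)/2 = 3.5.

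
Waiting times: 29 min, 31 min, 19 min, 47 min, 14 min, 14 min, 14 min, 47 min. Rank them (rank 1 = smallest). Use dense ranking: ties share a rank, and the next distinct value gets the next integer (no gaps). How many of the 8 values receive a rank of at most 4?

6

Sorted (ascending): 14, 14, 14, 19, 29, 31, 47, 47
The 3 values of 14 share dense rank 1.
The 2 values of 47 share dense rank 5.
Remaining distinct values take the next consecutive integers.
Ranks ≤ 4: {1, 1, 1, 2, 3, 4} → 6 values.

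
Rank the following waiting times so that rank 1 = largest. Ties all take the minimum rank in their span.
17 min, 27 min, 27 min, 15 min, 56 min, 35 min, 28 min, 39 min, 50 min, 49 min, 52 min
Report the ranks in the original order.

Sorted (descending): 56, 52, 50, 49, 39, 35, 28, 27, 27, 17, 15
The 2 values of 27 occupy positions 8–9 → each gets rank 8.

10, 8, 8, 11, 1, 6, 7, 5, 3, 4, 2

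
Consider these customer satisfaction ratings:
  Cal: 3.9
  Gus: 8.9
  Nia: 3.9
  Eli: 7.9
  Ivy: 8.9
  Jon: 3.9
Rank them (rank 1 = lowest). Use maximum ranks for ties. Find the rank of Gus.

Sorted (ascending): 3.9, 3.9, 3.9, 7.9, 8.9, 8.9
The 3 values of 3.9 occupy positions 1–3 → each gets rank 3.
The 2 values of 8.9 occupy positions 5–6 → each gets rank 6.
Gus has value 8.9 → rank 6.

6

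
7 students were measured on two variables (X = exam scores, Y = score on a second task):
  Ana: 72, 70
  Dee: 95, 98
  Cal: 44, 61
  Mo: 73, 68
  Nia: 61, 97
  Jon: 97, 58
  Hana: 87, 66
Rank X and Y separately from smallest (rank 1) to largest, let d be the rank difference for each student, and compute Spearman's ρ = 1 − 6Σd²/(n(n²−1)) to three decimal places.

-0.107

Ranks of variable 1: 3, 6, 1, 4, 2, 7, 5
Ranks of variable 2: 5, 7, 2, 4, 6, 1, 3
d = r₁ − r₂: -2, -1, -1, 0, -4, 6, 2
d²: 4, 1, 1, 0, 16, 36, 4; Σd² = 62
ρ = 1 − 6·62/(7·48) = 1 − 372/336 = -0.107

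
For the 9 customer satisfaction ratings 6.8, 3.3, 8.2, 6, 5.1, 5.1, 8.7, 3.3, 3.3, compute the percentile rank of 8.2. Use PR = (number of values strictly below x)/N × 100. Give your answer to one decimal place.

77.8

N = 9.
Strictly below 8.2: 7. Equal to 8.2: 1.
PR = 7/9 × 100 = 77.8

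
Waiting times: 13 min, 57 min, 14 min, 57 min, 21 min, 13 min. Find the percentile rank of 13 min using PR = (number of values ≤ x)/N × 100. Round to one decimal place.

N = 6.
Strictly below 13: 0. Equal to 13: 2.
PR = 2/6 × 100 = 33.3

33.3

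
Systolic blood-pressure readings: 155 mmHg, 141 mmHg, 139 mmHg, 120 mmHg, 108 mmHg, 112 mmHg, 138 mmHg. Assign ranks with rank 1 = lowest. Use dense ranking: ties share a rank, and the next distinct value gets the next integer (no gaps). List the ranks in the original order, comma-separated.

7, 6, 5, 3, 1, 2, 4

Sorted (ascending): 108, 112, 120, 138, 139, 141, 155
No ties — each value takes its position as its rank.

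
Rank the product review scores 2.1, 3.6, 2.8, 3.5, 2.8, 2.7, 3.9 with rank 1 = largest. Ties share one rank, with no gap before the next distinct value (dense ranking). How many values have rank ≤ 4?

Sorted (descending): 3.9, 3.6, 3.5, 2.8, 2.8, 2.7, 2.1
The 2 values of 2.8 share dense rank 4.
Remaining distinct values take the next consecutive integers.
Ranks ≤ 4: {1, 2, 3, 4, 4} → 5 values.

5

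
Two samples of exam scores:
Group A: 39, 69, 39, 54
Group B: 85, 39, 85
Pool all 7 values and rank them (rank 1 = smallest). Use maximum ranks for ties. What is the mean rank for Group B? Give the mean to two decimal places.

Sorted (ascending): 39, 39, 39, 54, 69, 85, 85
The 3 values of 39 occupy positions 1–3 → each gets rank 3.
The 2 values of 85 occupy positions 6–7 → each gets rank 7.
Group B values → pooled ranks: 85→7, 39→3, 85→7
Mean rank = (7 + 3 + 7) / 3 = 5.67

5.67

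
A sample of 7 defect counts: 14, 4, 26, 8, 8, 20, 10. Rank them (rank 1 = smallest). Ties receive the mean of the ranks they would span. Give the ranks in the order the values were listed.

Sorted (ascending): 4, 8, 8, 10, 14, 20, 26
The 2 values of 8 occupy positions 2–3 → average rank (2+3)/2 = 2.5.

5, 1, 7, 2.5, 2.5, 6, 4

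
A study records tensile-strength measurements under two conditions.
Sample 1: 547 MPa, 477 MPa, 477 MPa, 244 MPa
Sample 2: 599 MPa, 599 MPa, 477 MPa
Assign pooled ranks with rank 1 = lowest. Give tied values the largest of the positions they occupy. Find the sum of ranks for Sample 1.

Sorted (ascending): 244, 477, 477, 477, 547, 599, 599
The 3 values of 477 occupy positions 2–4 → each gets rank 4.
The 2 values of 599 occupy positions 6–7 → each gets rank 7.
Sample 1 values → pooled ranks: 547→5, 477→4, 477→4, 244→1
Rank sum = 5 + 4 + 4 + 1 = 14

14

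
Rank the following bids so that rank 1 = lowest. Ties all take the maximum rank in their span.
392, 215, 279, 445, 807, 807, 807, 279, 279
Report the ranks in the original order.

5, 1, 4, 6, 9, 9, 9, 4, 4

Sorted (ascending): 215, 279, 279, 279, 392, 445, 807, 807, 807
The 3 values of 279 occupy positions 2–4 → each gets rank 4.
The 3 values of 807 occupy positions 7–9 → each gets rank 9.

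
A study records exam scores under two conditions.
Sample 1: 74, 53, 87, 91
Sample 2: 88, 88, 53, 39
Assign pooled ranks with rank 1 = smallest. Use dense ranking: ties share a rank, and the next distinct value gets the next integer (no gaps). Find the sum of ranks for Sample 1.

Sorted (ascending): 39, 53, 53, 74, 87, 88, 88, 91
The 2 values of 53 share dense rank 2.
The 2 values of 88 share dense rank 5.
Remaining distinct values take the next consecutive integers.
Sample 1 values → pooled ranks: 74→3, 53→2, 87→4, 91→6
Rank sum = 3 + 2 + 4 + 6 = 15

15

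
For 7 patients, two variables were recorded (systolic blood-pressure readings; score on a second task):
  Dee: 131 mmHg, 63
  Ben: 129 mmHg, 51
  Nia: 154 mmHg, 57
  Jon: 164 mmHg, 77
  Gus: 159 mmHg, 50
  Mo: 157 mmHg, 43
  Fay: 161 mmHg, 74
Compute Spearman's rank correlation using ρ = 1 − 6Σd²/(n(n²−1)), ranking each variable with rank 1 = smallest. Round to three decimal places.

0.429

Ranks of variable 1: 2, 1, 3, 7, 5, 4, 6
Ranks of variable 2: 5, 3, 4, 7, 2, 1, 6
d = r₁ − r₂: -3, -2, -1, 0, 3, 3, 0
d²: 9, 4, 1, 0, 9, 9, 0; Σd² = 32
ρ = 1 − 6·32/(7·48) = 1 − 192/336 = 0.429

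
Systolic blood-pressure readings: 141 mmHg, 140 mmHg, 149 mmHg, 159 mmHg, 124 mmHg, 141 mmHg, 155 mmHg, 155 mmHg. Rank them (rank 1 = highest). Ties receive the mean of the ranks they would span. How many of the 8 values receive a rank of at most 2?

Sorted (descending): 159, 155, 155, 149, 141, 141, 140, 124
The 2 values of 155 occupy positions 2–3 → average rank (2+3)/2 = 2.5.
The 2 values of 141 occupy positions 5–6 → average rank (5+6)/2 = 5.5.
Ranks ≤ 2: {1} → 1 value.

1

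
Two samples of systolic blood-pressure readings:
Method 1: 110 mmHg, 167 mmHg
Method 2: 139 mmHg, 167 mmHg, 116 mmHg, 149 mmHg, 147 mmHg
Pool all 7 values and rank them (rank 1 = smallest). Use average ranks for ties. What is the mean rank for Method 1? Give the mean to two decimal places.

3.75

Sorted (ascending): 110, 116, 139, 147, 149, 167, 167
The 2 values of 167 occupy positions 6–7 → average rank (6+7)/2 = 6.5.
Method 1 values → pooled ranks: 110→1, 167→6.5
Mean rank = (1 + 6.5) / 2 = 3.75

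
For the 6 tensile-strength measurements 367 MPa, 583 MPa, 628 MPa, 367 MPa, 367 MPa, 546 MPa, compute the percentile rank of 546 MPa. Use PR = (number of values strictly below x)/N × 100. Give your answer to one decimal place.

N = 6.
Strictly below 546: 3. Equal to 546: 1.
PR = 3/6 × 100 = 50.0

50.0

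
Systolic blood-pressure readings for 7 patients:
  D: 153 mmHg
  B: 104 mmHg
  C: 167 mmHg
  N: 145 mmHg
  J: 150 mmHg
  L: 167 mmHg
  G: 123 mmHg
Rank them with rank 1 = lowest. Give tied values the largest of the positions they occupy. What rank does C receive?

7

Sorted (ascending): 104, 123, 145, 150, 153, 167, 167
The 2 values of 167 occupy positions 6–7 → each gets rank 7.
C has value 167 mmHg → rank 7.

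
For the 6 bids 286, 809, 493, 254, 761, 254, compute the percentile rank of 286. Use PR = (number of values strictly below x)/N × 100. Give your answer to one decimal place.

N = 6.
Strictly below 286: 2. Equal to 286: 1.
PR = 2/6 × 100 = 33.3

33.3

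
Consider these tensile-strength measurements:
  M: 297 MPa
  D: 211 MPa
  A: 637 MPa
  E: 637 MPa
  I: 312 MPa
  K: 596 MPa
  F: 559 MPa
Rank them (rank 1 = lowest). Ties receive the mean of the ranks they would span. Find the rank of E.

6.5

Sorted (ascending): 211, 297, 312, 559, 596, 637, 637
The 2 values of 637 occupy positions 6–7 → average rank (6+7)/2 = 6.5.
E has value 637 MPa → rank 6.5.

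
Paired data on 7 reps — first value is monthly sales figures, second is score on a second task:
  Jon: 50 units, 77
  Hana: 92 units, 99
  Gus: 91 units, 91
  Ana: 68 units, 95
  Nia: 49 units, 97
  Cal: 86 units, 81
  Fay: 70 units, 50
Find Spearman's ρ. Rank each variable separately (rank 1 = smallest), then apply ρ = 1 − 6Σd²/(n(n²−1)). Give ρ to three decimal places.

0.179

Ranks of variable 1: 2, 7, 6, 3, 1, 5, 4
Ranks of variable 2: 2, 7, 4, 5, 6, 3, 1
d = r₁ − r₂: 0, 0, 2, -2, -5, 2, 3
d²: 0, 0, 4, 4, 25, 4, 9; Σd² = 46
ρ = 1 − 6·46/(7·48) = 1 − 276/336 = 0.179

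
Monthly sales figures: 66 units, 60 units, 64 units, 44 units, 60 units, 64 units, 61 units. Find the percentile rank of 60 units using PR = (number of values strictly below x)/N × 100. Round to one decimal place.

14.3

N = 7.
Strictly below 60: 1. Equal to 60: 2.
PR = 1/7 × 100 = 14.3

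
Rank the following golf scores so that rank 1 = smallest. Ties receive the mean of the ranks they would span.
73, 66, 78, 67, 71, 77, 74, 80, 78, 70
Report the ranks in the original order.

5, 1, 8.5, 2, 4, 7, 6, 10, 8.5, 3

Sorted (ascending): 66, 67, 70, 71, 73, 74, 77, 78, 78, 80
The 2 values of 78 occupy positions 8–9 → average rank (8+9)/2 = 8.5.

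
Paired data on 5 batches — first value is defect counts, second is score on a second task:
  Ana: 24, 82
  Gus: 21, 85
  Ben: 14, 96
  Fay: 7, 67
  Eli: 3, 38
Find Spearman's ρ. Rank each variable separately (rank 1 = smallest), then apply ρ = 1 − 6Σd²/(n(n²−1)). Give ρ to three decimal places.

0.600

Ranks of variable 1: 5, 4, 3, 2, 1
Ranks of variable 2: 3, 4, 5, 2, 1
d = r₁ − r₂: 2, 0, -2, 0, 0
d²: 4, 0, 4, 0, 0; Σd² = 8
ρ = 1 − 6·8/(5·24) = 1 − 48/120 = 0.600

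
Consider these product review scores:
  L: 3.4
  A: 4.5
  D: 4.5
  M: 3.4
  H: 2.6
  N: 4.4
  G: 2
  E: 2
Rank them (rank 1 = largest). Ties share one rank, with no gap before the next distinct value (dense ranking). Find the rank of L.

Sorted (descending): 4.5, 4.5, 4.4, 3.4, 3.4, 2.6, 2, 2
The 2 values of 4.5 share dense rank 1.
The 2 values of 3.4 share dense rank 3.
The 2 values of 2 share dense rank 5.
Remaining distinct values take the next consecutive integers.
L has value 3.4 → rank 3.

3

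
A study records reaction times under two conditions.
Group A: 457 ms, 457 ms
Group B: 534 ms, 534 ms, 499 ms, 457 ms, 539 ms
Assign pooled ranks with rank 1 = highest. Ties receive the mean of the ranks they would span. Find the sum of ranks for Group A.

12

Sorted (descending): 539, 534, 534, 499, 457, 457, 457
The 2 values of 534 occupy positions 2–3 → average rank (2+3)/2 = 2.5.
The 3 values of 457 occupy positions 5–7 → average rank 6.
Group A values → pooled ranks: 457→6, 457→6
Rank sum = 6 + 6 = 12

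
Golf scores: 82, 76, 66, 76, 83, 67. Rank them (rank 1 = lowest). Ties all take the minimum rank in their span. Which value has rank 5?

Sorted (ascending): 66, 67, 76, 76, 82, 83
The 2 values of 76 occupy positions 3–4 → each gets rank 3.
Rank 5 → value 82.

82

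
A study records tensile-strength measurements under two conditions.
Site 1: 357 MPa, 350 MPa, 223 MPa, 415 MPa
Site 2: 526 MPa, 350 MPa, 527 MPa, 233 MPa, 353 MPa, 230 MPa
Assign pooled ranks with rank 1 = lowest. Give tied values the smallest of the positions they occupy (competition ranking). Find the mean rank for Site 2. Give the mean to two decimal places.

5.67

Sorted (ascending): 223, 230, 233, 350, 350, 353, 357, 415, 526, 527
The 2 values of 350 occupy positions 4–5 → each gets rank 4.
Site 2 values → pooled ranks: 526→9, 350→4, 527→10, 233→3, 353→6, 230→2
Mean rank = (9 + 4 + 10 + 3 + 6 + 2) / 6 = 5.67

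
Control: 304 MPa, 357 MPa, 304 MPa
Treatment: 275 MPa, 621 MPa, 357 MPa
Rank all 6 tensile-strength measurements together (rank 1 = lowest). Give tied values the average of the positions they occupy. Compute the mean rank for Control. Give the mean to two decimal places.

3.17

Sorted (ascending): 275, 304, 304, 357, 357, 621
The 2 values of 304 occupy positions 2–3 → average rank (2+3)/2 = 2.5.
The 2 values of 357 occupy positions 4–5 → average rank (4+5)/2 = 4.5.
Control values → pooled ranks: 304→2.5, 357→4.5, 304→2.5
Mean rank = (2.5 + 4.5 + 2.5) / 3 = 3.17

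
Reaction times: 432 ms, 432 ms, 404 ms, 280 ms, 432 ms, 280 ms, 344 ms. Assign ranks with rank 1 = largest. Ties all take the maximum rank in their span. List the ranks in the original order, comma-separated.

3, 3, 4, 7, 3, 7, 5

Sorted (descending): 432, 432, 432, 404, 344, 280, 280
The 3 values of 432 occupy positions 1–3 → each gets rank 3.
The 2 values of 280 occupy positions 6–7 → each gets rank 7.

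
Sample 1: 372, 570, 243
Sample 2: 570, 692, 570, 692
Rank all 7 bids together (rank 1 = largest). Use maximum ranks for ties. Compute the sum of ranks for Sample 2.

Sorted (descending): 692, 692, 570, 570, 570, 372, 243
The 2 values of 692 occupy positions 1–2 → each gets rank 2.
The 3 values of 570 occupy positions 3–5 → each gets rank 5.
Sample 2 values → pooled ranks: 570→5, 692→2, 570→5, 692→2
Rank sum = 5 + 2 + 5 + 2 = 14

14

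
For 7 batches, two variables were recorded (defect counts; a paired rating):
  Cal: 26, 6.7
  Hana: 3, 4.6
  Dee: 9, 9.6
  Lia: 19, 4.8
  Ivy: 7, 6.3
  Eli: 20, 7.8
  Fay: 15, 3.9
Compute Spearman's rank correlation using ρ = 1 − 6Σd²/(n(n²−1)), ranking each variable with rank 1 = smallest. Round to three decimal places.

0.321

Ranks of variable 1: 7, 1, 3, 5, 2, 6, 4
Ranks of variable 2: 5, 2, 7, 3, 4, 6, 1
d = r₁ − r₂: 2, -1, -4, 2, -2, 0, 3
d²: 4, 1, 16, 4, 4, 0, 9; Σd² = 38
ρ = 1 − 6·38/(7·48) = 1 − 228/336 = 0.321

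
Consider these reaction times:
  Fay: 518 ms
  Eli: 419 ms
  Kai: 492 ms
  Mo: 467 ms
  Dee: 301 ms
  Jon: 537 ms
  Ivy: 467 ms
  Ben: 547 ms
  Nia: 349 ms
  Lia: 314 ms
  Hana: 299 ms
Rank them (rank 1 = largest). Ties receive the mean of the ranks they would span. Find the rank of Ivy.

Sorted (descending): 547, 537, 518, 492, 467, 467, 419, 349, 314, 301, 299
The 2 values of 467 occupy positions 5–6 → average rank (5+6)/2 = 5.5.
Ivy has value 467 ms → rank 5.5.

5.5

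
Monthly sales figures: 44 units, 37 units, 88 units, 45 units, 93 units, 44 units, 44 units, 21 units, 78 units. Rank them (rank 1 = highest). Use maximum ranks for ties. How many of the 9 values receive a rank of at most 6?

Sorted (descending): 93, 88, 78, 45, 44, 44, 44, 37, 21
The 3 values of 44 occupy positions 5–7 → each gets rank 7.
Ranks ≤ 6: {1, 2, 3, 4} → 4 values.

4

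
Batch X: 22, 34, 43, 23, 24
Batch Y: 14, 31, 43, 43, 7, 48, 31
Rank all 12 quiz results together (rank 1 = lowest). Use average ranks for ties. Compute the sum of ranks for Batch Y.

Sorted (ascending): 7, 14, 22, 23, 24, 31, 31, 34, 43, 43, 43, 48
The 2 values of 31 occupy positions 6–7 → average rank (6+7)/2 = 6.5.
The 3 values of 43 occupy positions 9–11 → average rank 10.
Batch Y values → pooled ranks: 14→2, 31→6.5, 43→10, 43→10, 7→1, 48→12, 31→6.5
Rank sum = 2 + 6.5 + 10 + 10 + 1 + 12 + 6.5 = 48

48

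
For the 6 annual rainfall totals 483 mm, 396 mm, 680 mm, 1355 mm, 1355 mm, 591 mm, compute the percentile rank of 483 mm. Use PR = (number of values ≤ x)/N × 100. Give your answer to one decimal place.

33.3

N = 6.
Strictly below 483: 1. Equal to 483: 1.
PR = 2/6 × 100 = 33.3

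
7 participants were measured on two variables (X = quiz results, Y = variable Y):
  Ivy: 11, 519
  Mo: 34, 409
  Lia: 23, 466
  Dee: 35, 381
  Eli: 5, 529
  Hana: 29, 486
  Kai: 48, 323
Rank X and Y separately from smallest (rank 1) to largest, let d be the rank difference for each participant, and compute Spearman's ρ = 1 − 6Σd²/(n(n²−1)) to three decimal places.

Ranks of variable 1: 2, 5, 3, 6, 1, 4, 7
Ranks of variable 2: 6, 3, 4, 2, 7, 5, 1
d = r₁ − r₂: -4, 2, -1, 4, -6, -1, 6
d²: 16, 4, 1, 16, 36, 1, 36; Σd² = 110
ρ = 1 − 6·110/(7·48) = 1 − 660/336 = -0.964

-0.964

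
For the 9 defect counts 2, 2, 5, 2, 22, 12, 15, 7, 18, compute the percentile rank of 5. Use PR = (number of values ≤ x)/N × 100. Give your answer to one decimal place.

44.4

N = 9.
Strictly below 5: 3. Equal to 5: 1.
PR = 4/9 × 100 = 44.4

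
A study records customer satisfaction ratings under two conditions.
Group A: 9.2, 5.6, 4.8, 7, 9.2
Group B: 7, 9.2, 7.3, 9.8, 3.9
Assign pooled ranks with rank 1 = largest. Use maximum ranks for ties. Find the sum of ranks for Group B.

27

Sorted (descending): 9.8, 9.2, 9.2, 9.2, 7.3, 7, 7, 5.6, 4.8, 3.9
The 3 values of 9.2 occupy positions 2–4 → each gets rank 4.
The 2 values of 7 occupy positions 6–7 → each gets rank 7.
Group B values → pooled ranks: 7→7, 9.2→4, 7.3→5, 9.8→1, 3.9→10
Rank sum = 7 + 4 + 5 + 1 + 10 = 27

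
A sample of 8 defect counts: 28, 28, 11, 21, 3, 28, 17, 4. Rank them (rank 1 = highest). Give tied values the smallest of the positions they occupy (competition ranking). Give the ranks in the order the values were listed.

Sorted (descending): 28, 28, 28, 21, 17, 11, 4, 3
The 3 values of 28 occupy positions 1–3 → each gets rank 1.

1, 1, 6, 4, 8, 1, 5, 7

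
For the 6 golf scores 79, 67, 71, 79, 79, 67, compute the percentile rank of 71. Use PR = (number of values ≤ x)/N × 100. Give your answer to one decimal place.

N = 6.
Strictly below 71: 2. Equal to 71: 1.
PR = 3/6 × 100 = 50.0

50.0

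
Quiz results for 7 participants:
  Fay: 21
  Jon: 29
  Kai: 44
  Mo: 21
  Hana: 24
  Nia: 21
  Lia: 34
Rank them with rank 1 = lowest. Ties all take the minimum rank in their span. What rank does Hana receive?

Sorted (ascending): 21, 21, 21, 24, 29, 34, 44
The 3 values of 21 occupy positions 1–3 → each gets rank 1.
Hana has value 24 → rank 4.

4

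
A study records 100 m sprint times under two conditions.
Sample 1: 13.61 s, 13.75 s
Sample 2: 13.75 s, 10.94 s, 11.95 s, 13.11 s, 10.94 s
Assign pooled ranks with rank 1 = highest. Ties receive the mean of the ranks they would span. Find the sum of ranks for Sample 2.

Sorted (descending): 13.75, 13.75, 13.61, 13.11, 11.95, 10.94, 10.94
The 2 values of 13.75 occupy positions 1–2 → average rank (1+2)/2 = 1.5.
The 2 values of 10.94 occupy positions 6–7 → average rank (6+7)/2 = 6.5.
Sample 2 values → pooled ranks: 13.75→1.5, 10.94→6.5, 11.95→5, 13.11→4, 10.94→6.5
Rank sum = 1.5 + 6.5 + 5 + 4 + 6.5 = 23.5

23.5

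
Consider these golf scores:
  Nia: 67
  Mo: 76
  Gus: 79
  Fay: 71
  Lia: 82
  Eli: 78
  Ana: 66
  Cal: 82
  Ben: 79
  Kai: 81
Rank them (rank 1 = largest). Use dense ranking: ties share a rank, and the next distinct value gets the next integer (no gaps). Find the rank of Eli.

4

Sorted (descending): 82, 82, 81, 79, 79, 78, 76, 71, 67, 66
The 2 values of 82 share dense rank 1.
The 2 values of 79 share dense rank 3.
Remaining distinct values take the next consecutive integers.
Eli has value 78 → rank 4.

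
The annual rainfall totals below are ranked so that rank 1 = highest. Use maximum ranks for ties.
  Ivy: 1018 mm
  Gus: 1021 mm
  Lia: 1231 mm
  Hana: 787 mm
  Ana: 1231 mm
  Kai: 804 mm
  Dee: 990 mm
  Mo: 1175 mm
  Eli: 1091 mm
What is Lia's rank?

2

Sorted (descending): 1231, 1231, 1175, 1091, 1021, 1018, 990, 804, 787
The 2 values of 1231 occupy positions 1–2 → each gets rank 2.
Lia has value 1231 mm → rank 2.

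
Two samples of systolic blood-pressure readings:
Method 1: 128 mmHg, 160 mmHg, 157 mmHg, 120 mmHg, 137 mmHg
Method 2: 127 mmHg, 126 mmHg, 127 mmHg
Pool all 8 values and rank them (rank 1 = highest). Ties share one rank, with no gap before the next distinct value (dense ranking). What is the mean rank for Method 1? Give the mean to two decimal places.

Sorted (descending): 160, 157, 137, 128, 127, 127, 126, 120
The 2 values of 127 share dense rank 5.
Remaining distinct values take the next consecutive integers.
Method 1 values → pooled ranks: 128→4, 160→1, 157→2, 120→7, 137→3
Mean rank = (4 + 1 + 2 + 7 + 3) / 5 = 3.40

3.40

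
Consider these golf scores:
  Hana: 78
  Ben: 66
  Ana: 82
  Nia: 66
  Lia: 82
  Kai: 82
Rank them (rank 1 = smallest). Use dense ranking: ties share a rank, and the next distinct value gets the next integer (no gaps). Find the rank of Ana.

3

Sorted (ascending): 66, 66, 78, 82, 82, 82
The 2 values of 66 share dense rank 1.
The 3 values of 82 share dense rank 3.
Remaining distinct values take the next consecutive integers.
Ana has value 82 → rank 3.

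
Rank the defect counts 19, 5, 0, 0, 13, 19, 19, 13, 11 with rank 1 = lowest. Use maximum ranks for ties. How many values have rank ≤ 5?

Sorted (ascending): 0, 0, 5, 11, 13, 13, 19, 19, 19
The 2 values of 0 occupy positions 1–2 → each gets rank 2.
The 2 values of 13 occupy positions 5–6 → each gets rank 6.
The 3 values of 19 occupy positions 7–9 → each gets rank 9.
Ranks ≤ 5: {2, 2, 3, 4} → 4 values.

4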